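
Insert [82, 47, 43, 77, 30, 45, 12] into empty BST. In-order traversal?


Insert 82: root
Insert 47: L from 82
Insert 43: L from 82 -> L from 47
Insert 77: L from 82 -> R from 47
Insert 30: L from 82 -> L from 47 -> L from 43
Insert 45: L from 82 -> L from 47 -> R from 43
Insert 12: L from 82 -> L from 47 -> L from 43 -> L from 30

In-order: [12, 30, 43, 45, 47, 77, 82]


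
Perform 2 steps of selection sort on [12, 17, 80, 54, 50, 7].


Initial: [12, 17, 80, 54, 50, 7]
Step 1: min=7 at 5
  Swap: [7, 17, 80, 54, 50, 12]
Step 2: min=12 at 5
  Swap: [7, 12, 80, 54, 50, 17]

After 2 steps: [7, 12, 80, 54, 50, 17]


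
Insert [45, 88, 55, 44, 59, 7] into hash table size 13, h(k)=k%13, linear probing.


Insert 45: h=6 -> slot 6
Insert 88: h=10 -> slot 10
Insert 55: h=3 -> slot 3
Insert 44: h=5 -> slot 5
Insert 59: h=7 -> slot 7
Insert 7: h=7, 1 probes -> slot 8

Table: [None, None, None, 55, None, 44, 45, 59, 7, None, 88, None, None]


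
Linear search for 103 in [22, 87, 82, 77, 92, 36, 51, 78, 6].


i=0: 22!=103
i=1: 87!=103
i=2: 82!=103
i=3: 77!=103
i=4: 92!=103
i=5: 36!=103
i=6: 51!=103
i=7: 78!=103
i=8: 6!=103

Not found, 9 comps


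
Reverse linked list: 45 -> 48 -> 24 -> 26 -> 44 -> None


Step 1: curr=45, set curr.next=prev(None) | reversed so far: 45
Step 2: curr=48, set curr.next=prev(45) | reversed so far: 48 -> 45
Step 3: curr=24, set curr.next=prev(48) | reversed so far: 24 -> 48 -> 45
Step 4: curr=26, set curr.next=prev(24) | reversed so far: 26 -> 24 -> 48 -> 45
Step 5: curr=44, set curr.next=prev(26) | reversed so far: 44 -> 26 -> 24 -> 48 -> 45

44 -> 26 -> 24 -> 48 -> 45 -> None


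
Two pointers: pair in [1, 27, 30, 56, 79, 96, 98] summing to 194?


lo=0(1)+hi=6(98)=99
lo=1(27)+hi=6(98)=125
lo=2(30)+hi=6(98)=128
lo=3(56)+hi=6(98)=154
lo=4(79)+hi=6(98)=177
lo=5(96)+hi=6(98)=194

Yes: 96+98=194


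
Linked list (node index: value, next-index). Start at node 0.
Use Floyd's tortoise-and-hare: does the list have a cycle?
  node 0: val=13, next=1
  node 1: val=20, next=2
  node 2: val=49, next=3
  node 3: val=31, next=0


Floyd's tortoise (slow, +1) and hare (fast, +2):
  init: slow=0, fast=0
  step 1: slow=1, fast=2
  step 2: slow=2, fast=0
  step 3: slow=3, fast=2
  step 4: slow=0, fast=0
  slow == fast at node 0: cycle detected

Cycle: yes


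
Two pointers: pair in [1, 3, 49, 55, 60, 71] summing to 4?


lo=0(1)+hi=5(71)=72
lo=0(1)+hi=4(60)=61
lo=0(1)+hi=3(55)=56
lo=0(1)+hi=2(49)=50
lo=0(1)+hi=1(3)=4

Yes: 1+3=4


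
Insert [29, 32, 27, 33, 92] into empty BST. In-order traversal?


Insert 29: root
Insert 32: R from 29
Insert 27: L from 29
Insert 33: R from 29 -> R from 32
Insert 92: R from 29 -> R from 32 -> R from 33

In-order: [27, 29, 32, 33, 92]


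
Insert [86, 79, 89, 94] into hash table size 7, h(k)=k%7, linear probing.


Insert 86: h=2 -> slot 2
Insert 79: h=2, 1 probes -> slot 3
Insert 89: h=5 -> slot 5
Insert 94: h=3, 1 probes -> slot 4

Table: [None, None, 86, 79, 94, 89, None]


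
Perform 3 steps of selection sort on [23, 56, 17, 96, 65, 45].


Initial: [23, 56, 17, 96, 65, 45]
Step 1: min=17 at 2
  Swap: [17, 56, 23, 96, 65, 45]
Step 2: min=23 at 2
  Swap: [17, 23, 56, 96, 65, 45]
Step 3: min=45 at 5
  Swap: [17, 23, 45, 96, 65, 56]

After 3 steps: [17, 23, 45, 96, 65, 56]


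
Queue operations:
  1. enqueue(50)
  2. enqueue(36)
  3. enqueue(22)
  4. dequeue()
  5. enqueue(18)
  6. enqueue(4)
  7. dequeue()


enqueue(50) -> [50]
enqueue(36) -> [50, 36]
enqueue(22) -> [50, 36, 22]
dequeue()->50, [36, 22]
enqueue(18) -> [36, 22, 18]
enqueue(4) -> [36, 22, 18, 4]
dequeue()->36, [22, 18, 4]

Final queue: [22, 18, 4]


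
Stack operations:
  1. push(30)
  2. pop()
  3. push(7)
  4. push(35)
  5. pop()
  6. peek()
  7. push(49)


push(30) -> [30]
pop()->30, []
push(7) -> [7]
push(35) -> [7, 35]
pop()->35, [7]
peek()->7
push(49) -> [7, 49]

Final stack: [7, 49]


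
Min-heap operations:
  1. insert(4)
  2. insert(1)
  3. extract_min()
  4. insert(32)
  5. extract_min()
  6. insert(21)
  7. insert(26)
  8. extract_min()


insert(4) -> [4]
insert(1) -> [1, 4]
extract_min()->1, [4]
insert(32) -> [4, 32]
extract_min()->4, [32]
insert(21) -> [21, 32]
insert(26) -> [21, 32, 26]
extract_min()->21, [26, 32]

Final heap: [26, 32]


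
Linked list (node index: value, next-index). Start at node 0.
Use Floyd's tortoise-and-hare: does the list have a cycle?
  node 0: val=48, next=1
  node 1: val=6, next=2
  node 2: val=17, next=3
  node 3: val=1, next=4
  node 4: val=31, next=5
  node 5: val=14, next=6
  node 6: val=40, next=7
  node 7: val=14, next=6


Floyd's tortoise (slow, +1) and hare (fast, +2):
  init: slow=0, fast=0
  step 1: slow=1, fast=2
  step 2: slow=2, fast=4
  step 3: slow=3, fast=6
  step 4: slow=4, fast=6
  step 5: slow=5, fast=6
  step 6: slow=6, fast=6
  slow == fast at node 6: cycle detected

Cycle: yes


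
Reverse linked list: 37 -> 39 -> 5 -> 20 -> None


Step 1: curr=37, set curr.next=prev(None) | reversed so far: 37
Step 2: curr=39, set curr.next=prev(37) | reversed so far: 39 -> 37
Step 3: curr=5, set curr.next=prev(39) | reversed so far: 5 -> 39 -> 37
Step 4: curr=20, set curr.next=prev(5) | reversed so far: 20 -> 5 -> 39 -> 37

20 -> 5 -> 39 -> 37 -> None


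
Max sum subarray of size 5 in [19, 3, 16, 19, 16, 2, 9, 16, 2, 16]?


[0:5]: 73
[1:6]: 56
[2:7]: 62
[3:8]: 62
[4:9]: 45
[5:10]: 45

Max: 73 at [0:5]


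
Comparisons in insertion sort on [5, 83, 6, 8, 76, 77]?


Algorithm: insertion sort
Input: [5, 83, 6, 8, 76, 77]
Sorted: [5, 6, 8, 76, 77, 83]

9


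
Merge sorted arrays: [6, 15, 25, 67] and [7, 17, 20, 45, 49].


Take 6 from A
Take 7 from B
Take 15 from A
Take 17 from B
Take 20 from B
Take 25 from A
Take 45 from B
Take 49 from B

Merged: [6, 7, 15, 17, 20, 25, 45, 49, 67]


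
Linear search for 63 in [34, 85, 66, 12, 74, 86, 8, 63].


i=0: 34!=63
i=1: 85!=63
i=2: 66!=63
i=3: 12!=63
i=4: 74!=63
i=5: 86!=63
i=6: 8!=63
i=7: 63==63 found!

Found at 7, 8 comps


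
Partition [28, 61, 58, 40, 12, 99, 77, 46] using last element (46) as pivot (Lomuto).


Pivot: 46
  28 <= 46: advance i (no swap)
  40 <= 46: swap -> [28, 40, 58, 61, 12, 99, 77, 46]
  12 <= 46: swap -> [28, 40, 12, 61, 58, 99, 77, 46]
Place pivot at 3: [28, 40, 12, 46, 58, 99, 77, 61]

Partitioned: [28, 40, 12, 46, 58, 99, 77, 61]


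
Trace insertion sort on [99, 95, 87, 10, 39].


Initial: [99, 95, 87, 10, 39]
Insert 95: [95, 99, 87, 10, 39]
Insert 87: [87, 95, 99, 10, 39]
Insert 10: [10, 87, 95, 99, 39]
Insert 39: [10, 39, 87, 95, 99]

Sorted: [10, 39, 87, 95, 99]


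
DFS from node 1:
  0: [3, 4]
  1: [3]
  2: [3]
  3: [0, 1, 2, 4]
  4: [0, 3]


Visit 1, push [3]
Visit 3, push [4, 2, 0]
Visit 0, push [4]
Visit 4, push []
Visit 2, push []

DFS order: [1, 3, 0, 4, 2]


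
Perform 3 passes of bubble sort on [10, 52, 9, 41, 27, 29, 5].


Initial: [10, 52, 9, 41, 27, 29, 5]
Pass 1: [10, 9, 41, 27, 29, 5, 52] (5 swaps)
Pass 2: [9, 10, 27, 29, 5, 41, 52] (4 swaps)
Pass 3: [9, 10, 27, 5, 29, 41, 52] (1 swaps)

After 3 passes: [9, 10, 27, 5, 29, 41, 52]


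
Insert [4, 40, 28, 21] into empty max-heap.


Insert 4: [4]
Insert 40: [40, 4]
Insert 28: [40, 4, 28]
Insert 21: [40, 21, 28, 4]

Final heap: [40, 21, 28, 4]


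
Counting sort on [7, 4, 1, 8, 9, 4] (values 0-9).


Input: [7, 4, 1, 8, 9, 4]
Counts: [0, 1, 0, 0, 2, 0, 0, 1, 1, 1]

Sorted: [1, 4, 4, 7, 8, 9]


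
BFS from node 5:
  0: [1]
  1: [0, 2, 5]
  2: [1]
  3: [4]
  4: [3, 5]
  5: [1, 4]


Visit 5, enqueue [1, 4]
Visit 1, enqueue [0, 2]
Visit 4, enqueue [3]
Visit 0, enqueue []
Visit 2, enqueue []
Visit 3, enqueue []

BFS order: [5, 1, 4, 0, 2, 3]


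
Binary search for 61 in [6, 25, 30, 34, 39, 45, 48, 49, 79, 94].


Step 1: lo=0, hi=9, mid=4, val=39
Step 2: lo=5, hi=9, mid=7, val=49
Step 3: lo=8, hi=9, mid=8, val=79

Not found


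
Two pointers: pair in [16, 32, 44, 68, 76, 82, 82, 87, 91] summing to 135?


lo=0(16)+hi=8(91)=107
lo=1(32)+hi=8(91)=123
lo=2(44)+hi=8(91)=135

Yes: 44+91=135


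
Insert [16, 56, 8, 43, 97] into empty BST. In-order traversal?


Insert 16: root
Insert 56: R from 16
Insert 8: L from 16
Insert 43: R from 16 -> L from 56
Insert 97: R from 16 -> R from 56

In-order: [8, 16, 43, 56, 97]


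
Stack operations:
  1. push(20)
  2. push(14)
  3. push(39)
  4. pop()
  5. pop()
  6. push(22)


push(20) -> [20]
push(14) -> [20, 14]
push(39) -> [20, 14, 39]
pop()->39, [20, 14]
pop()->14, [20]
push(22) -> [20, 22]

Final stack: [20, 22]


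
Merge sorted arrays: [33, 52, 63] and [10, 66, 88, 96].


Take 10 from B
Take 33 from A
Take 52 from A
Take 63 from A

Merged: [10, 33, 52, 63, 66, 88, 96]


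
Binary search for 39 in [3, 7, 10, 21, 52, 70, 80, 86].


Step 1: lo=0, hi=7, mid=3, val=21
Step 2: lo=4, hi=7, mid=5, val=70
Step 3: lo=4, hi=4, mid=4, val=52

Not found


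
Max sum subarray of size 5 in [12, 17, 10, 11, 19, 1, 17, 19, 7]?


[0:5]: 69
[1:6]: 58
[2:7]: 58
[3:8]: 67
[4:9]: 63

Max: 69 at [0:5]


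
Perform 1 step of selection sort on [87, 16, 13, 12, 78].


Initial: [87, 16, 13, 12, 78]
Step 1: min=12 at 3
  Swap: [12, 16, 13, 87, 78]

After 1 step: [12, 16, 13, 87, 78]


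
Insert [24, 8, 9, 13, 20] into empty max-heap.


Insert 24: [24]
Insert 8: [24, 8]
Insert 9: [24, 8, 9]
Insert 13: [24, 13, 9, 8]
Insert 20: [24, 20, 9, 8, 13]

Final heap: [24, 20, 9, 8, 13]


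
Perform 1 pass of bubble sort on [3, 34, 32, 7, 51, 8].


Initial: [3, 34, 32, 7, 51, 8]
Pass 1: [3, 32, 7, 34, 8, 51] (3 swaps)

After 1 pass: [3, 32, 7, 34, 8, 51]


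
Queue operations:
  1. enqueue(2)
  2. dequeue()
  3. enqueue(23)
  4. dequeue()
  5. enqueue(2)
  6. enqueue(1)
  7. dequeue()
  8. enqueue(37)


enqueue(2) -> [2]
dequeue()->2, []
enqueue(23) -> [23]
dequeue()->23, []
enqueue(2) -> [2]
enqueue(1) -> [2, 1]
dequeue()->2, [1]
enqueue(37) -> [1, 37]

Final queue: [1, 37]


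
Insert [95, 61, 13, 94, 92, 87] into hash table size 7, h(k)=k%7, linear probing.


Insert 95: h=4 -> slot 4
Insert 61: h=5 -> slot 5
Insert 13: h=6 -> slot 6
Insert 94: h=3 -> slot 3
Insert 92: h=1 -> slot 1
Insert 87: h=3, 4 probes -> slot 0

Table: [87, 92, None, 94, 95, 61, 13]


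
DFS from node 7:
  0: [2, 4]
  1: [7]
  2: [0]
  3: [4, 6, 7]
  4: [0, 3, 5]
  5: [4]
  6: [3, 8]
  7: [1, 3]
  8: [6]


Visit 7, push [3, 1]
Visit 1, push []
Visit 3, push [6, 4]
Visit 4, push [5, 0]
Visit 0, push [2]
Visit 2, push []
Visit 5, push []
Visit 6, push [8]
Visit 8, push []

DFS order: [7, 1, 3, 4, 0, 2, 5, 6, 8]


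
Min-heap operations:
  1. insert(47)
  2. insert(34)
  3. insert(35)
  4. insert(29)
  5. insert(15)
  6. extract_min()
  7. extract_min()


insert(47) -> [47]
insert(34) -> [34, 47]
insert(35) -> [34, 47, 35]
insert(29) -> [29, 34, 35, 47]
insert(15) -> [15, 29, 35, 47, 34]
extract_min()->15, [29, 34, 35, 47]
extract_min()->29, [34, 47, 35]

Final heap: [34, 47, 35]


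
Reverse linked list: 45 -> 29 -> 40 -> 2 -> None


Step 1: curr=45, set curr.next=prev(None) | reversed so far: 45
Step 2: curr=29, set curr.next=prev(45) | reversed so far: 29 -> 45
Step 3: curr=40, set curr.next=prev(29) | reversed so far: 40 -> 29 -> 45
Step 4: curr=2, set curr.next=prev(40) | reversed so far: 2 -> 40 -> 29 -> 45

2 -> 40 -> 29 -> 45 -> None


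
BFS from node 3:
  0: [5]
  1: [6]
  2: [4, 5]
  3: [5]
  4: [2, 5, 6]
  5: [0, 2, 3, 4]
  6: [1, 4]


Visit 3, enqueue [5]
Visit 5, enqueue [0, 2, 4]
Visit 0, enqueue []
Visit 2, enqueue []
Visit 4, enqueue [6]
Visit 6, enqueue [1]
Visit 1, enqueue []

BFS order: [3, 5, 0, 2, 4, 6, 1]


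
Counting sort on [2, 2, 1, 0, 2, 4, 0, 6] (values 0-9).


Input: [2, 2, 1, 0, 2, 4, 0, 6]
Counts: [2, 1, 3, 0, 1, 0, 1, 0, 0, 0]

Sorted: [0, 0, 1, 2, 2, 2, 4, 6]


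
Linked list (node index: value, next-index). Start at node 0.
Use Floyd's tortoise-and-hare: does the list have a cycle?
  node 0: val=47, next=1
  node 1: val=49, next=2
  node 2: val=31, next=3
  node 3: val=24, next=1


Floyd's tortoise (slow, +1) and hare (fast, +2):
  init: slow=0, fast=0
  step 1: slow=1, fast=2
  step 2: slow=2, fast=1
  step 3: slow=3, fast=3
  slow == fast at node 3: cycle detected

Cycle: yes


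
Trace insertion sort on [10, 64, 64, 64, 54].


Initial: [10, 64, 64, 64, 54]
Insert 64: [10, 64, 64, 64, 54]
Insert 64: [10, 64, 64, 64, 54]
Insert 64: [10, 64, 64, 64, 54]
Insert 54: [10, 54, 64, 64, 64]

Sorted: [10, 54, 64, 64, 64]


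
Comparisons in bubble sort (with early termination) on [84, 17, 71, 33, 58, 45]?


Algorithm: bubble sort (with early termination)
Input: [84, 17, 71, 33, 58, 45]
Sorted: [17, 33, 45, 58, 71, 84]

14


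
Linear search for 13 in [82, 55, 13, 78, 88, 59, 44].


i=0: 82!=13
i=1: 55!=13
i=2: 13==13 found!

Found at 2, 3 comps


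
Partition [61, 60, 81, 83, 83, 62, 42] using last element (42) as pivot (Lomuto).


Pivot: 42
Place pivot at 0: [42, 60, 81, 83, 83, 62, 61]

Partitioned: [42, 60, 81, 83, 83, 62, 61]


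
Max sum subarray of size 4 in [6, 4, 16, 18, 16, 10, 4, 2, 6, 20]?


[0:4]: 44
[1:5]: 54
[2:6]: 60
[3:7]: 48
[4:8]: 32
[5:9]: 22
[6:10]: 32

Max: 60 at [2:6]


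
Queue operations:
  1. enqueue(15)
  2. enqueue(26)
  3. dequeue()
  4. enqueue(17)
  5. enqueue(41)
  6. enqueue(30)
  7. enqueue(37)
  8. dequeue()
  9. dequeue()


enqueue(15) -> [15]
enqueue(26) -> [15, 26]
dequeue()->15, [26]
enqueue(17) -> [26, 17]
enqueue(41) -> [26, 17, 41]
enqueue(30) -> [26, 17, 41, 30]
enqueue(37) -> [26, 17, 41, 30, 37]
dequeue()->26, [17, 41, 30, 37]
dequeue()->17, [41, 30, 37]

Final queue: [41, 30, 37]


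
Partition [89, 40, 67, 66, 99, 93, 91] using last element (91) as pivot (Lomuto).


Pivot: 91
  89 <= 91: advance i (no swap)
  40 <= 91: advance i (no swap)
  67 <= 91: advance i (no swap)
  66 <= 91: advance i (no swap)
Place pivot at 4: [89, 40, 67, 66, 91, 93, 99]

Partitioned: [89, 40, 67, 66, 91, 93, 99]


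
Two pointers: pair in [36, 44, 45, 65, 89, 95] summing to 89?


lo=0(36)+hi=5(95)=131
lo=0(36)+hi=4(89)=125
lo=0(36)+hi=3(65)=101
lo=0(36)+hi=2(45)=81
lo=1(44)+hi=2(45)=89

Yes: 44+45=89


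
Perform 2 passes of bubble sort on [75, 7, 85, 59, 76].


Initial: [75, 7, 85, 59, 76]
Pass 1: [7, 75, 59, 76, 85] (3 swaps)
Pass 2: [7, 59, 75, 76, 85] (1 swaps)

After 2 passes: [7, 59, 75, 76, 85]


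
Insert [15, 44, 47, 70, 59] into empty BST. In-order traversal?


Insert 15: root
Insert 44: R from 15
Insert 47: R from 15 -> R from 44
Insert 70: R from 15 -> R from 44 -> R from 47
Insert 59: R from 15 -> R from 44 -> R from 47 -> L from 70

In-order: [15, 44, 47, 59, 70]


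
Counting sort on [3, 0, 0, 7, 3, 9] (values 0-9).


Input: [3, 0, 0, 7, 3, 9]
Counts: [2, 0, 0, 2, 0, 0, 0, 1, 0, 1]

Sorted: [0, 0, 3, 3, 7, 9]


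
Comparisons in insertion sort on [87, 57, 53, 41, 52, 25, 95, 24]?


Algorithm: insertion sort
Input: [87, 57, 53, 41, 52, 25, 95, 24]
Sorted: [24, 25, 41, 52, 53, 57, 87, 95]

23


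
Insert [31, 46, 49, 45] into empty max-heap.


Insert 31: [31]
Insert 46: [46, 31]
Insert 49: [49, 31, 46]
Insert 45: [49, 45, 46, 31]

Final heap: [49, 45, 46, 31]


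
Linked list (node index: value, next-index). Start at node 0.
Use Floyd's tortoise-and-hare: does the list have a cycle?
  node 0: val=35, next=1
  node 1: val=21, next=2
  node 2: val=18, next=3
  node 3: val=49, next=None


Floyd's tortoise (slow, +1) and hare (fast, +2):
  init: slow=0, fast=0
  step 1: slow=1, fast=2
  step 2: fast 2->3->None, no cycle

Cycle: no


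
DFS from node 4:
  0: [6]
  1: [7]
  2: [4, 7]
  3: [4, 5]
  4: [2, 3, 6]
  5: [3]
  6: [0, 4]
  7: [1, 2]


Visit 4, push [6, 3, 2]
Visit 2, push [7]
Visit 7, push [1]
Visit 1, push []
Visit 3, push [5]
Visit 5, push []
Visit 6, push [0]
Visit 0, push []

DFS order: [4, 2, 7, 1, 3, 5, 6, 0]


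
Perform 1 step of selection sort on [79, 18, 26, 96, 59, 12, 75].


Initial: [79, 18, 26, 96, 59, 12, 75]
Step 1: min=12 at 5
  Swap: [12, 18, 26, 96, 59, 79, 75]

After 1 step: [12, 18, 26, 96, 59, 79, 75]


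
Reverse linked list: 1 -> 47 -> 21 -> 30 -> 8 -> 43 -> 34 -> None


Step 1: curr=1, set curr.next=prev(None) | reversed so far: 1
Step 2: curr=47, set curr.next=prev(1) | reversed so far: 47 -> 1
Step 3: curr=21, set curr.next=prev(47) | reversed so far: 21 -> 47 -> 1
Step 4: curr=30, set curr.next=prev(21) | reversed so far: 30 -> 21 -> 47 -> 1
Step 5: curr=8, set curr.next=prev(30) | reversed so far: 8 -> 30 -> 21 -> 47 -> 1
Step 6: curr=43, set curr.next=prev(8) | reversed so far: 43 -> 8 -> 30 -> 21 -> 47 -> 1
Step 7: curr=34, set curr.next=prev(43) | reversed so far: 34 -> 43 -> 8 -> 30 -> 21 -> 47 -> 1

34 -> 43 -> 8 -> 30 -> 21 -> 47 -> 1 -> None


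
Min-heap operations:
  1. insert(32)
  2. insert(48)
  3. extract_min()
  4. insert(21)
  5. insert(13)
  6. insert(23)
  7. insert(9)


insert(32) -> [32]
insert(48) -> [32, 48]
extract_min()->32, [48]
insert(21) -> [21, 48]
insert(13) -> [13, 48, 21]
insert(23) -> [13, 23, 21, 48]
insert(9) -> [9, 13, 21, 48, 23]

Final heap: [9, 13, 21, 48, 23]


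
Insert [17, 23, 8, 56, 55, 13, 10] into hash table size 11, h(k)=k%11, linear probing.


Insert 17: h=6 -> slot 6
Insert 23: h=1 -> slot 1
Insert 8: h=8 -> slot 8
Insert 56: h=1, 1 probes -> slot 2
Insert 55: h=0 -> slot 0
Insert 13: h=2, 1 probes -> slot 3
Insert 10: h=10 -> slot 10

Table: [55, 23, 56, 13, None, None, 17, None, 8, None, 10]


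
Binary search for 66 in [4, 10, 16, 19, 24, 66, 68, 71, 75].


Step 1: lo=0, hi=8, mid=4, val=24
Step 2: lo=5, hi=8, mid=6, val=68
Step 3: lo=5, hi=5, mid=5, val=66

Found at index 5


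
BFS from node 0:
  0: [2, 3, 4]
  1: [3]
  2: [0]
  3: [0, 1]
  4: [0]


Visit 0, enqueue [2, 3, 4]
Visit 2, enqueue []
Visit 3, enqueue [1]
Visit 4, enqueue []
Visit 1, enqueue []

BFS order: [0, 2, 3, 4, 1]


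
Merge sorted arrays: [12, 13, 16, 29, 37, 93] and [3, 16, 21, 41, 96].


Take 3 from B
Take 12 from A
Take 13 from A
Take 16 from A
Take 16 from B
Take 21 from B
Take 29 from A
Take 37 from A
Take 41 from B
Take 93 from A

Merged: [3, 12, 13, 16, 16, 21, 29, 37, 41, 93, 96]


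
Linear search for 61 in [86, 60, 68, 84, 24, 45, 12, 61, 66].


i=0: 86!=61
i=1: 60!=61
i=2: 68!=61
i=3: 84!=61
i=4: 24!=61
i=5: 45!=61
i=6: 12!=61
i=7: 61==61 found!

Found at 7, 8 comps


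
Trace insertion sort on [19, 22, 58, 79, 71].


Initial: [19, 22, 58, 79, 71]
Insert 22: [19, 22, 58, 79, 71]
Insert 58: [19, 22, 58, 79, 71]
Insert 79: [19, 22, 58, 79, 71]
Insert 71: [19, 22, 58, 71, 79]

Sorted: [19, 22, 58, 71, 79]


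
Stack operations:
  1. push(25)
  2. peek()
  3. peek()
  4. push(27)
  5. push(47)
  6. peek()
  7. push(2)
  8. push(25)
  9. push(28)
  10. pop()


push(25) -> [25]
peek()->25
peek()->25
push(27) -> [25, 27]
push(47) -> [25, 27, 47]
peek()->47
push(2) -> [25, 27, 47, 2]
push(25) -> [25, 27, 47, 2, 25]
push(28) -> [25, 27, 47, 2, 25, 28]
pop()->28, [25, 27, 47, 2, 25]

Final stack: [25, 27, 47, 2, 25]


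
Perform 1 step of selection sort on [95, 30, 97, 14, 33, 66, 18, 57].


Initial: [95, 30, 97, 14, 33, 66, 18, 57]
Step 1: min=14 at 3
  Swap: [14, 30, 97, 95, 33, 66, 18, 57]

After 1 step: [14, 30, 97, 95, 33, 66, 18, 57]


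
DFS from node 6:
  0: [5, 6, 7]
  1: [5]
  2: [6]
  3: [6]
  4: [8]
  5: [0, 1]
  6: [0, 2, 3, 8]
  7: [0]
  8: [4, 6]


Visit 6, push [8, 3, 2, 0]
Visit 0, push [7, 5]
Visit 5, push [1]
Visit 1, push []
Visit 7, push []
Visit 2, push []
Visit 3, push []
Visit 8, push [4]
Visit 4, push []

DFS order: [6, 0, 5, 1, 7, 2, 3, 8, 4]


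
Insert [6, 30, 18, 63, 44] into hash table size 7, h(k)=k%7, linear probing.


Insert 6: h=6 -> slot 6
Insert 30: h=2 -> slot 2
Insert 18: h=4 -> slot 4
Insert 63: h=0 -> slot 0
Insert 44: h=2, 1 probes -> slot 3

Table: [63, None, 30, 44, 18, None, 6]


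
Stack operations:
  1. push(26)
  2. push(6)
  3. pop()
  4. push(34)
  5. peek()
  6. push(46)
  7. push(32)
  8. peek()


push(26) -> [26]
push(6) -> [26, 6]
pop()->6, [26]
push(34) -> [26, 34]
peek()->34
push(46) -> [26, 34, 46]
push(32) -> [26, 34, 46, 32]
peek()->32

Final stack: [26, 34, 46, 32]


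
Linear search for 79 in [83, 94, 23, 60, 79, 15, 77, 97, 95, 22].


i=0: 83!=79
i=1: 94!=79
i=2: 23!=79
i=3: 60!=79
i=4: 79==79 found!

Found at 4, 5 comps


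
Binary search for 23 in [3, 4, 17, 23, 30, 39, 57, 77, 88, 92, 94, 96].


Step 1: lo=0, hi=11, mid=5, val=39
Step 2: lo=0, hi=4, mid=2, val=17
Step 3: lo=3, hi=4, mid=3, val=23

Found at index 3


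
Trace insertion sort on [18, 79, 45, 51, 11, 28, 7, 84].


Initial: [18, 79, 45, 51, 11, 28, 7, 84]
Insert 79: [18, 79, 45, 51, 11, 28, 7, 84]
Insert 45: [18, 45, 79, 51, 11, 28, 7, 84]
Insert 51: [18, 45, 51, 79, 11, 28, 7, 84]
Insert 11: [11, 18, 45, 51, 79, 28, 7, 84]
Insert 28: [11, 18, 28, 45, 51, 79, 7, 84]
Insert 7: [7, 11, 18, 28, 45, 51, 79, 84]
Insert 84: [7, 11, 18, 28, 45, 51, 79, 84]

Sorted: [7, 11, 18, 28, 45, 51, 79, 84]


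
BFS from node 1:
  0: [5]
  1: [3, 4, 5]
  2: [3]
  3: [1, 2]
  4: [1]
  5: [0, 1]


Visit 1, enqueue [3, 4, 5]
Visit 3, enqueue [2]
Visit 4, enqueue []
Visit 5, enqueue [0]
Visit 2, enqueue []
Visit 0, enqueue []

BFS order: [1, 3, 4, 5, 2, 0]


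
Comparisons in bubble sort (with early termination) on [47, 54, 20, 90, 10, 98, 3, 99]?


Algorithm: bubble sort (with early termination)
Input: [47, 54, 20, 90, 10, 98, 3, 99]
Sorted: [3, 10, 20, 47, 54, 90, 98, 99]

28


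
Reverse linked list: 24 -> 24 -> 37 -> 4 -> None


Step 1: curr=24, set curr.next=prev(None) | reversed so far: 24
Step 2: curr=24, set curr.next=prev(24) | reversed so far: 24 -> 24
Step 3: curr=37, set curr.next=prev(24) | reversed so far: 37 -> 24 -> 24
Step 4: curr=4, set curr.next=prev(37) | reversed so far: 4 -> 37 -> 24 -> 24

4 -> 37 -> 24 -> 24 -> None


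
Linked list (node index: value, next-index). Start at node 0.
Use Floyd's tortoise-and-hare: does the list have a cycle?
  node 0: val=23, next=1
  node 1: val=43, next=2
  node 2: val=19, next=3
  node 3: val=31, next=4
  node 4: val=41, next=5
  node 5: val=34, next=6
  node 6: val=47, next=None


Floyd's tortoise (slow, +1) and hare (fast, +2):
  init: slow=0, fast=0
  step 1: slow=1, fast=2
  step 2: slow=2, fast=4
  step 3: slow=3, fast=6
  step 4: fast -> None, no cycle

Cycle: no


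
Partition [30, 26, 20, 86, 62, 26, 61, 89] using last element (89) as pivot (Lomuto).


Pivot: 89
  30 <= 89: advance i (no swap)
  26 <= 89: advance i (no swap)
  20 <= 89: advance i (no swap)
  86 <= 89: advance i (no swap)
  62 <= 89: advance i (no swap)
  26 <= 89: advance i (no swap)
  61 <= 89: advance i (no swap)
Place pivot at 7: [30, 26, 20, 86, 62, 26, 61, 89]

Partitioned: [30, 26, 20, 86, 62, 26, 61, 89]


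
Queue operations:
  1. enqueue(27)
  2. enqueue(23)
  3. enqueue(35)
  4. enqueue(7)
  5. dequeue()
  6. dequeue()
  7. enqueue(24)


enqueue(27) -> [27]
enqueue(23) -> [27, 23]
enqueue(35) -> [27, 23, 35]
enqueue(7) -> [27, 23, 35, 7]
dequeue()->27, [23, 35, 7]
dequeue()->23, [35, 7]
enqueue(24) -> [35, 7, 24]

Final queue: [35, 7, 24]


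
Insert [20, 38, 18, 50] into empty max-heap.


Insert 20: [20]
Insert 38: [38, 20]
Insert 18: [38, 20, 18]
Insert 50: [50, 38, 18, 20]

Final heap: [50, 38, 18, 20]


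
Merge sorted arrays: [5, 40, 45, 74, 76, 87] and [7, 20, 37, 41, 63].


Take 5 from A
Take 7 from B
Take 20 from B
Take 37 from B
Take 40 from A
Take 41 from B
Take 45 from A
Take 63 from B

Merged: [5, 7, 20, 37, 40, 41, 45, 63, 74, 76, 87]


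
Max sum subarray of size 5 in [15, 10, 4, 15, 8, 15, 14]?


[0:5]: 52
[1:6]: 52
[2:7]: 56

Max: 56 at [2:7]


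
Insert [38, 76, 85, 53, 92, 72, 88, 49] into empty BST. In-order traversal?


Insert 38: root
Insert 76: R from 38
Insert 85: R from 38 -> R from 76
Insert 53: R from 38 -> L from 76
Insert 92: R from 38 -> R from 76 -> R from 85
Insert 72: R from 38 -> L from 76 -> R from 53
Insert 88: R from 38 -> R from 76 -> R from 85 -> L from 92
Insert 49: R from 38 -> L from 76 -> L from 53

In-order: [38, 49, 53, 72, 76, 85, 88, 92]


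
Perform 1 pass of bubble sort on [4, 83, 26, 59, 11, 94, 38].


Initial: [4, 83, 26, 59, 11, 94, 38]
Pass 1: [4, 26, 59, 11, 83, 38, 94] (4 swaps)

After 1 pass: [4, 26, 59, 11, 83, 38, 94]


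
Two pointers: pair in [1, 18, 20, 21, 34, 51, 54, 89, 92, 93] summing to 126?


lo=0(1)+hi=9(93)=94
lo=1(18)+hi=9(93)=111
lo=2(20)+hi=9(93)=113
lo=3(21)+hi=9(93)=114
lo=4(34)+hi=9(93)=127
lo=4(34)+hi=8(92)=126

Yes: 34+92=126


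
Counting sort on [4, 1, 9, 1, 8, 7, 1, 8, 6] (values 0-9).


Input: [4, 1, 9, 1, 8, 7, 1, 8, 6]
Counts: [0, 3, 0, 0, 1, 0, 1, 1, 2, 1]

Sorted: [1, 1, 1, 4, 6, 7, 8, 8, 9]


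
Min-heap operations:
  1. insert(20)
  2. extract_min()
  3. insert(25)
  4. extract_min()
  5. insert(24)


insert(20) -> [20]
extract_min()->20, []
insert(25) -> [25]
extract_min()->25, []
insert(24) -> [24]

Final heap: [24]


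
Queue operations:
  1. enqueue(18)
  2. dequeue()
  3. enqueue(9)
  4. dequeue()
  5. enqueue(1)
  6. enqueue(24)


enqueue(18) -> [18]
dequeue()->18, []
enqueue(9) -> [9]
dequeue()->9, []
enqueue(1) -> [1]
enqueue(24) -> [1, 24]

Final queue: [1, 24]


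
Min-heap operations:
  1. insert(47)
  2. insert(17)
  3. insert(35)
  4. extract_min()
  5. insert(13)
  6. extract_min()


insert(47) -> [47]
insert(17) -> [17, 47]
insert(35) -> [17, 47, 35]
extract_min()->17, [35, 47]
insert(13) -> [13, 47, 35]
extract_min()->13, [35, 47]

Final heap: [35, 47]


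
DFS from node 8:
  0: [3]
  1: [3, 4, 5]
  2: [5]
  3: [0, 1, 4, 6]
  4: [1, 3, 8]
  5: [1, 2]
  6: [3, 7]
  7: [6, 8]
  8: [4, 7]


Visit 8, push [7, 4]
Visit 4, push [3, 1]
Visit 1, push [5, 3]
Visit 3, push [6, 0]
Visit 0, push []
Visit 6, push [7]
Visit 7, push []
Visit 5, push [2]
Visit 2, push []

DFS order: [8, 4, 1, 3, 0, 6, 7, 5, 2]


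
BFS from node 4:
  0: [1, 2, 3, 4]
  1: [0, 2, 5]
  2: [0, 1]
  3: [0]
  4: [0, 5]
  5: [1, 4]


Visit 4, enqueue [0, 5]
Visit 0, enqueue [1, 2, 3]
Visit 5, enqueue []
Visit 1, enqueue []
Visit 2, enqueue []
Visit 3, enqueue []

BFS order: [4, 0, 5, 1, 2, 3]


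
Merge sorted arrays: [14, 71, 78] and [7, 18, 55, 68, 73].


Take 7 from B
Take 14 from A
Take 18 from B
Take 55 from B
Take 68 from B
Take 71 from A
Take 73 from B

Merged: [7, 14, 18, 55, 68, 71, 73, 78]


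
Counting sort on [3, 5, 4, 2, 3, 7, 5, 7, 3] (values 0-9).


Input: [3, 5, 4, 2, 3, 7, 5, 7, 3]
Counts: [0, 0, 1, 3, 1, 2, 0, 2, 0, 0]

Sorted: [2, 3, 3, 3, 4, 5, 5, 7, 7]


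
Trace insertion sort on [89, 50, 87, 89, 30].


Initial: [89, 50, 87, 89, 30]
Insert 50: [50, 89, 87, 89, 30]
Insert 87: [50, 87, 89, 89, 30]
Insert 89: [50, 87, 89, 89, 30]
Insert 30: [30, 50, 87, 89, 89]

Sorted: [30, 50, 87, 89, 89]


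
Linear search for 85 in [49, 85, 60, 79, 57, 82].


i=0: 49!=85
i=1: 85==85 found!

Found at 1, 2 comps


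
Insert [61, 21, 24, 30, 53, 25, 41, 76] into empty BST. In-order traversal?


Insert 61: root
Insert 21: L from 61
Insert 24: L from 61 -> R from 21
Insert 30: L from 61 -> R from 21 -> R from 24
Insert 53: L from 61 -> R from 21 -> R from 24 -> R from 30
Insert 25: L from 61 -> R from 21 -> R from 24 -> L from 30
Insert 41: L from 61 -> R from 21 -> R from 24 -> R from 30 -> L from 53
Insert 76: R from 61

In-order: [21, 24, 25, 30, 41, 53, 61, 76]


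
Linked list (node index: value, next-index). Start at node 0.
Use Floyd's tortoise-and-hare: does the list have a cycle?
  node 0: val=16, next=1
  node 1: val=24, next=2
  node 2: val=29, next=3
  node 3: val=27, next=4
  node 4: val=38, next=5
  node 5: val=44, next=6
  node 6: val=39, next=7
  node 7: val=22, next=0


Floyd's tortoise (slow, +1) and hare (fast, +2):
  init: slow=0, fast=0
  step 1: slow=1, fast=2
  step 2: slow=2, fast=4
  step 3: slow=3, fast=6
  step 4: slow=4, fast=0
  step 5: slow=5, fast=2
  step 6: slow=6, fast=4
  step 7: slow=7, fast=6
  step 8: slow=0, fast=0
  slow == fast at node 0: cycle detected

Cycle: yes


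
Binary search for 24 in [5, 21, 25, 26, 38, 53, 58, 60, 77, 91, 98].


Step 1: lo=0, hi=10, mid=5, val=53
Step 2: lo=0, hi=4, mid=2, val=25
Step 3: lo=0, hi=1, mid=0, val=5
Step 4: lo=1, hi=1, mid=1, val=21

Not found


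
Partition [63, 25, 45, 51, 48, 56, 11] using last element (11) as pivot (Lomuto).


Pivot: 11
Place pivot at 0: [11, 25, 45, 51, 48, 56, 63]

Partitioned: [11, 25, 45, 51, 48, 56, 63]


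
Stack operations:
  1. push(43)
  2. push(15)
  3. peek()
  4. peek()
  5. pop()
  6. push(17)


push(43) -> [43]
push(15) -> [43, 15]
peek()->15
peek()->15
pop()->15, [43]
push(17) -> [43, 17]

Final stack: [43, 17]


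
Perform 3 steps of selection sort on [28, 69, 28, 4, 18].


Initial: [28, 69, 28, 4, 18]
Step 1: min=4 at 3
  Swap: [4, 69, 28, 28, 18]
Step 2: min=18 at 4
  Swap: [4, 18, 28, 28, 69]
Step 3: min=28 at 2
  Swap: [4, 18, 28, 28, 69]

After 3 steps: [4, 18, 28, 28, 69]


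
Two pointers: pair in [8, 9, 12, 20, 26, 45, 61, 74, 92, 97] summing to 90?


lo=0(8)+hi=9(97)=105
lo=0(8)+hi=8(92)=100
lo=0(8)+hi=7(74)=82
lo=1(9)+hi=7(74)=83
lo=2(12)+hi=7(74)=86
lo=3(20)+hi=7(74)=94
lo=3(20)+hi=6(61)=81
lo=4(26)+hi=6(61)=87
lo=5(45)+hi=6(61)=106

No pair found


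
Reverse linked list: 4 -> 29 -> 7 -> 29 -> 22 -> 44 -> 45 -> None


Step 1: curr=4, set curr.next=prev(None) | reversed so far: 4
Step 2: curr=29, set curr.next=prev(4) | reversed so far: 29 -> 4
Step 3: curr=7, set curr.next=prev(29) | reversed so far: 7 -> 29 -> 4
Step 4: curr=29, set curr.next=prev(7) | reversed so far: 29 -> 7 -> 29 -> 4
Step 5: curr=22, set curr.next=prev(29) | reversed so far: 22 -> 29 -> 7 -> 29 -> 4
Step 6: curr=44, set curr.next=prev(22) | reversed so far: 44 -> 22 -> 29 -> 7 -> 29 -> 4
Step 7: curr=45, set curr.next=prev(44) | reversed so far: 45 -> 44 -> 22 -> 29 -> 7 -> 29 -> 4

45 -> 44 -> 22 -> 29 -> 7 -> 29 -> 4 -> None


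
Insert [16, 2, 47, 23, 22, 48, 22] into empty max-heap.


Insert 16: [16]
Insert 2: [16, 2]
Insert 47: [47, 2, 16]
Insert 23: [47, 23, 16, 2]
Insert 22: [47, 23, 16, 2, 22]
Insert 48: [48, 23, 47, 2, 22, 16]
Insert 22: [48, 23, 47, 2, 22, 16, 22]

Final heap: [48, 23, 47, 2, 22, 16, 22]


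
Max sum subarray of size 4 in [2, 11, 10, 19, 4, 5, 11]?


[0:4]: 42
[1:5]: 44
[2:6]: 38
[3:7]: 39

Max: 44 at [1:5]


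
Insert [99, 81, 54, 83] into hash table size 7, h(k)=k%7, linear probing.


Insert 99: h=1 -> slot 1
Insert 81: h=4 -> slot 4
Insert 54: h=5 -> slot 5
Insert 83: h=6 -> slot 6

Table: [None, 99, None, None, 81, 54, 83]


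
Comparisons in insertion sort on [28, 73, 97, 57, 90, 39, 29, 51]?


Algorithm: insertion sort
Input: [28, 73, 97, 57, 90, 39, 29, 51]
Sorted: [28, 29, 39, 51, 57, 73, 90, 97]

23


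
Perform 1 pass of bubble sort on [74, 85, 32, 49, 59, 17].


Initial: [74, 85, 32, 49, 59, 17]
Pass 1: [74, 32, 49, 59, 17, 85] (4 swaps)

After 1 pass: [74, 32, 49, 59, 17, 85]


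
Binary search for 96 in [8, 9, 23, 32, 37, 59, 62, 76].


Step 1: lo=0, hi=7, mid=3, val=32
Step 2: lo=4, hi=7, mid=5, val=59
Step 3: lo=6, hi=7, mid=6, val=62
Step 4: lo=7, hi=7, mid=7, val=76

Not found


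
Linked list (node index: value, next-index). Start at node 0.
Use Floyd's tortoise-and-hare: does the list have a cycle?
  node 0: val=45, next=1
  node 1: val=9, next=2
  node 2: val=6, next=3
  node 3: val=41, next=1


Floyd's tortoise (slow, +1) and hare (fast, +2):
  init: slow=0, fast=0
  step 1: slow=1, fast=2
  step 2: slow=2, fast=1
  step 3: slow=3, fast=3
  slow == fast at node 3: cycle detected

Cycle: yes


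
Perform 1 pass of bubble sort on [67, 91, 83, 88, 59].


Initial: [67, 91, 83, 88, 59]
Pass 1: [67, 83, 88, 59, 91] (3 swaps)

After 1 pass: [67, 83, 88, 59, 91]


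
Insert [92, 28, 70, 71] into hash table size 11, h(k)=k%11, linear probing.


Insert 92: h=4 -> slot 4
Insert 28: h=6 -> slot 6
Insert 70: h=4, 1 probes -> slot 5
Insert 71: h=5, 2 probes -> slot 7

Table: [None, None, None, None, 92, 70, 28, 71, None, None, None]


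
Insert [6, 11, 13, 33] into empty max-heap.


Insert 6: [6]
Insert 11: [11, 6]
Insert 13: [13, 6, 11]
Insert 33: [33, 13, 11, 6]

Final heap: [33, 13, 11, 6]


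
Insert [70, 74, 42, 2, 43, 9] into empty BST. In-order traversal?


Insert 70: root
Insert 74: R from 70
Insert 42: L from 70
Insert 2: L from 70 -> L from 42
Insert 43: L from 70 -> R from 42
Insert 9: L from 70 -> L from 42 -> R from 2

In-order: [2, 9, 42, 43, 70, 74]


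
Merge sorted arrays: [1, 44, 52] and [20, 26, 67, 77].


Take 1 from A
Take 20 from B
Take 26 from B
Take 44 from A
Take 52 from A

Merged: [1, 20, 26, 44, 52, 67, 77]


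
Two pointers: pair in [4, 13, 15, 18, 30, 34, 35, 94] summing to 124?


lo=0(4)+hi=7(94)=98
lo=1(13)+hi=7(94)=107
lo=2(15)+hi=7(94)=109
lo=3(18)+hi=7(94)=112
lo=4(30)+hi=7(94)=124

Yes: 30+94=124


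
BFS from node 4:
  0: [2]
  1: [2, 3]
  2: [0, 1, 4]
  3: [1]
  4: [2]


Visit 4, enqueue [2]
Visit 2, enqueue [0, 1]
Visit 0, enqueue []
Visit 1, enqueue [3]
Visit 3, enqueue []

BFS order: [4, 2, 0, 1, 3]


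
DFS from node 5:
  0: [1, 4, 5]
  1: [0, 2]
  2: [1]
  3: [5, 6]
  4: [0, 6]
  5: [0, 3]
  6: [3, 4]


Visit 5, push [3, 0]
Visit 0, push [4, 1]
Visit 1, push [2]
Visit 2, push []
Visit 4, push [6]
Visit 6, push [3]
Visit 3, push []

DFS order: [5, 0, 1, 2, 4, 6, 3]


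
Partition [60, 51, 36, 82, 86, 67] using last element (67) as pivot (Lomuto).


Pivot: 67
  60 <= 67: advance i (no swap)
  51 <= 67: advance i (no swap)
  36 <= 67: advance i (no swap)
Place pivot at 3: [60, 51, 36, 67, 86, 82]

Partitioned: [60, 51, 36, 67, 86, 82]


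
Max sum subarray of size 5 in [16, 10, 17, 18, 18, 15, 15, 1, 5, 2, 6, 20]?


[0:5]: 79
[1:6]: 78
[2:7]: 83
[3:8]: 67
[4:9]: 54
[5:10]: 38
[6:11]: 29
[7:12]: 34

Max: 83 at [2:7]


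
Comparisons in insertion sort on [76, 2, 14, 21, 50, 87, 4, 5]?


Algorithm: insertion sort
Input: [76, 2, 14, 21, 50, 87, 4, 5]
Sorted: [2, 4, 5, 14, 21, 50, 76, 87]

20


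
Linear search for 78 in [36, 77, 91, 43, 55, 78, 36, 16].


i=0: 36!=78
i=1: 77!=78
i=2: 91!=78
i=3: 43!=78
i=4: 55!=78
i=5: 78==78 found!

Found at 5, 6 comps


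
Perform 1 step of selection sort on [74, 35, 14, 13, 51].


Initial: [74, 35, 14, 13, 51]
Step 1: min=13 at 3
  Swap: [13, 35, 14, 74, 51]

After 1 step: [13, 35, 14, 74, 51]


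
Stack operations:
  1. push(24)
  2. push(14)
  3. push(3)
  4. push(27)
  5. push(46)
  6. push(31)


push(24) -> [24]
push(14) -> [24, 14]
push(3) -> [24, 14, 3]
push(27) -> [24, 14, 3, 27]
push(46) -> [24, 14, 3, 27, 46]
push(31) -> [24, 14, 3, 27, 46, 31]

Final stack: [24, 14, 3, 27, 46, 31]


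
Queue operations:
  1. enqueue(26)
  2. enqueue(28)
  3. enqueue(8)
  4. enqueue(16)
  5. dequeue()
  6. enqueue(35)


enqueue(26) -> [26]
enqueue(28) -> [26, 28]
enqueue(8) -> [26, 28, 8]
enqueue(16) -> [26, 28, 8, 16]
dequeue()->26, [28, 8, 16]
enqueue(35) -> [28, 8, 16, 35]

Final queue: [28, 8, 16, 35]


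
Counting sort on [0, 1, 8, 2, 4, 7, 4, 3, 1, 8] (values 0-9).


Input: [0, 1, 8, 2, 4, 7, 4, 3, 1, 8]
Counts: [1, 2, 1, 1, 2, 0, 0, 1, 2, 0]

Sorted: [0, 1, 1, 2, 3, 4, 4, 7, 8, 8]


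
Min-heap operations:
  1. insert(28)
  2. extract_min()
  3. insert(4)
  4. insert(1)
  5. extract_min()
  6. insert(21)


insert(28) -> [28]
extract_min()->28, []
insert(4) -> [4]
insert(1) -> [1, 4]
extract_min()->1, [4]
insert(21) -> [4, 21]

Final heap: [4, 21]


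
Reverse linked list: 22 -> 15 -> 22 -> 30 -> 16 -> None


Step 1: curr=22, set curr.next=prev(None) | reversed so far: 22
Step 2: curr=15, set curr.next=prev(22) | reversed so far: 15 -> 22
Step 3: curr=22, set curr.next=prev(15) | reversed so far: 22 -> 15 -> 22
Step 4: curr=30, set curr.next=prev(22) | reversed so far: 30 -> 22 -> 15 -> 22
Step 5: curr=16, set curr.next=prev(30) | reversed so far: 16 -> 30 -> 22 -> 15 -> 22

16 -> 30 -> 22 -> 15 -> 22 -> None


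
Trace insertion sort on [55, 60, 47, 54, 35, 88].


Initial: [55, 60, 47, 54, 35, 88]
Insert 60: [55, 60, 47, 54, 35, 88]
Insert 47: [47, 55, 60, 54, 35, 88]
Insert 54: [47, 54, 55, 60, 35, 88]
Insert 35: [35, 47, 54, 55, 60, 88]
Insert 88: [35, 47, 54, 55, 60, 88]

Sorted: [35, 47, 54, 55, 60, 88]


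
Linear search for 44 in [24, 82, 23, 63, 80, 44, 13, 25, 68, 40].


i=0: 24!=44
i=1: 82!=44
i=2: 23!=44
i=3: 63!=44
i=4: 80!=44
i=5: 44==44 found!

Found at 5, 6 comps


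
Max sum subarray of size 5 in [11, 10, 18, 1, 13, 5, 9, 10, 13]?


[0:5]: 53
[1:6]: 47
[2:7]: 46
[3:8]: 38
[4:9]: 50

Max: 53 at [0:5]


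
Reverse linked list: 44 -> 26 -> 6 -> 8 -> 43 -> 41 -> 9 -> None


Step 1: curr=44, set curr.next=prev(None) | reversed so far: 44
Step 2: curr=26, set curr.next=prev(44) | reversed so far: 26 -> 44
Step 3: curr=6, set curr.next=prev(26) | reversed so far: 6 -> 26 -> 44
Step 4: curr=8, set curr.next=prev(6) | reversed so far: 8 -> 6 -> 26 -> 44
Step 5: curr=43, set curr.next=prev(8) | reversed so far: 43 -> 8 -> 6 -> 26 -> 44
Step 6: curr=41, set curr.next=prev(43) | reversed so far: 41 -> 43 -> 8 -> 6 -> 26 -> 44
Step 7: curr=9, set curr.next=prev(41) | reversed so far: 9 -> 41 -> 43 -> 8 -> 6 -> 26 -> 44

9 -> 41 -> 43 -> 8 -> 6 -> 26 -> 44 -> None


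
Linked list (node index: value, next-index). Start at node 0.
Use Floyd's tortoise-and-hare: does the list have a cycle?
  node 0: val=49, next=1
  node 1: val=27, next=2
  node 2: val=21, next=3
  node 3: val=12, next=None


Floyd's tortoise (slow, +1) and hare (fast, +2):
  init: slow=0, fast=0
  step 1: slow=1, fast=2
  step 2: fast 2->3->None, no cycle

Cycle: no


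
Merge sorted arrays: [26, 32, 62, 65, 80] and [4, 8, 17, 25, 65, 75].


Take 4 from B
Take 8 from B
Take 17 from B
Take 25 from B
Take 26 from A
Take 32 from A
Take 62 from A
Take 65 from A
Take 65 from B
Take 75 from B

Merged: [4, 8, 17, 25, 26, 32, 62, 65, 65, 75, 80]


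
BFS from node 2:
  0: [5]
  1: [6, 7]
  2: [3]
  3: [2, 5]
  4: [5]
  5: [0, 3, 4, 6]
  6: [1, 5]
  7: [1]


Visit 2, enqueue [3]
Visit 3, enqueue [5]
Visit 5, enqueue [0, 4, 6]
Visit 0, enqueue []
Visit 4, enqueue []
Visit 6, enqueue [1]
Visit 1, enqueue [7]
Visit 7, enqueue []

BFS order: [2, 3, 5, 0, 4, 6, 1, 7]


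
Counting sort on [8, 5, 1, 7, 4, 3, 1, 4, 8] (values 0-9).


Input: [8, 5, 1, 7, 4, 3, 1, 4, 8]
Counts: [0, 2, 0, 1, 2, 1, 0, 1, 2, 0]

Sorted: [1, 1, 3, 4, 4, 5, 7, 8, 8]


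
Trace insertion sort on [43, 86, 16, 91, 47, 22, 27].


Initial: [43, 86, 16, 91, 47, 22, 27]
Insert 86: [43, 86, 16, 91, 47, 22, 27]
Insert 16: [16, 43, 86, 91, 47, 22, 27]
Insert 91: [16, 43, 86, 91, 47, 22, 27]
Insert 47: [16, 43, 47, 86, 91, 22, 27]
Insert 22: [16, 22, 43, 47, 86, 91, 27]
Insert 27: [16, 22, 27, 43, 47, 86, 91]

Sorted: [16, 22, 27, 43, 47, 86, 91]


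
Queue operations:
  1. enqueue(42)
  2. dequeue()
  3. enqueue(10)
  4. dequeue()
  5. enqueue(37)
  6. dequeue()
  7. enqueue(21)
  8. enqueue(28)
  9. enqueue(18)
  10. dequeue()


enqueue(42) -> [42]
dequeue()->42, []
enqueue(10) -> [10]
dequeue()->10, []
enqueue(37) -> [37]
dequeue()->37, []
enqueue(21) -> [21]
enqueue(28) -> [21, 28]
enqueue(18) -> [21, 28, 18]
dequeue()->21, [28, 18]

Final queue: [28, 18]


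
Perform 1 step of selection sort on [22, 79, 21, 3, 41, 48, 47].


Initial: [22, 79, 21, 3, 41, 48, 47]
Step 1: min=3 at 3
  Swap: [3, 79, 21, 22, 41, 48, 47]

After 1 step: [3, 79, 21, 22, 41, 48, 47]


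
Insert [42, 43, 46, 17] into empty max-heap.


Insert 42: [42]
Insert 43: [43, 42]
Insert 46: [46, 42, 43]
Insert 17: [46, 42, 43, 17]

Final heap: [46, 42, 43, 17]


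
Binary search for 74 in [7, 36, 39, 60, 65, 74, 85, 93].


Step 1: lo=0, hi=7, mid=3, val=60
Step 2: lo=4, hi=7, mid=5, val=74

Found at index 5


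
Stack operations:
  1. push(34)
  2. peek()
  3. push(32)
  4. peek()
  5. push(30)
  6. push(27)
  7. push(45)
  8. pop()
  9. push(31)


push(34) -> [34]
peek()->34
push(32) -> [34, 32]
peek()->32
push(30) -> [34, 32, 30]
push(27) -> [34, 32, 30, 27]
push(45) -> [34, 32, 30, 27, 45]
pop()->45, [34, 32, 30, 27]
push(31) -> [34, 32, 30, 27, 31]

Final stack: [34, 32, 30, 27, 31]
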